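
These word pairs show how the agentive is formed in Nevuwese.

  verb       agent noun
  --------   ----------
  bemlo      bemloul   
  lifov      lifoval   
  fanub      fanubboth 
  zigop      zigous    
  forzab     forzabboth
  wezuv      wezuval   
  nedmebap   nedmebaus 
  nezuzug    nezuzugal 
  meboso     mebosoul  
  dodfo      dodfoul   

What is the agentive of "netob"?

"netob" ends in -b. The stems ending in -b (fanub → fanubboth, forzab → forzabboth) double the final consonant and add -oth.
The other patterns: stems ending in -p drop the final letter and add -us; stems ending in -o add -ul; stems ending in -g or -v add -al.
So netob → netobboth.

netobboth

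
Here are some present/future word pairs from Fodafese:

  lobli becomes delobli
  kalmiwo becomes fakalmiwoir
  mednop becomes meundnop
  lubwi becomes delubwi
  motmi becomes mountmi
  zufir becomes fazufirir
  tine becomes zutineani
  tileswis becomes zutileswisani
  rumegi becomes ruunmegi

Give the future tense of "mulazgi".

muunlazgi

motmi and lobli both end in -i yet inflect differently (mountmi, delobli), so the final letter is not what conditions the rule; the first letter is.
"mulazgi" begins with m-. The stems beginning with m- (motmi → mountmi, mednop → meundnop) insert -un- after the first vowel.
The other patterns: stems beginning with t- add zu- … -ani around the stem; stems beginning with l- add the prefix de-; stems beginning with k- or z- add fa- … -ir around the stem.
So mulazgi → muunlazgi.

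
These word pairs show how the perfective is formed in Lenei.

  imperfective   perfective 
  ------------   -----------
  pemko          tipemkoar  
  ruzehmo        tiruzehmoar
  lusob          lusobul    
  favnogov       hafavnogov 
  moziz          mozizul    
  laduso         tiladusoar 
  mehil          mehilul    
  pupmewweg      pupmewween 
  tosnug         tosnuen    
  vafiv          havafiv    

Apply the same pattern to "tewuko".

favnogov and pemko both have last vowel 'o' yet inflect differently (hafavnogov, tipemkoar), so the last vowel is not what conditions the rule; the final letter is.
"tewuko" ends in -o. The stems ending in -o (pemko → tipemkoar, laduso → tiladusoar, ruzehmo → tiruzehmoar) add ti- … -ar around the stem.
So tewuko → titewukoar.

titewukoar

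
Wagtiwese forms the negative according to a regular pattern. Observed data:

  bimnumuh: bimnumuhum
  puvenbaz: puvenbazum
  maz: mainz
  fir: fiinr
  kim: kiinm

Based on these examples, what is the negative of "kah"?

kainh

puvenbaz and maz both end in -z yet inflect differently (puvenbazum, mainz), so the final letter is not what conditions the rule; the number of vowels is.
"kah" has 1 vowel. The stems with 1 vowel (maz → mainz, fir → fiinr, kim → kiinm) insert -in- after the first vowel.
So kah → kainh.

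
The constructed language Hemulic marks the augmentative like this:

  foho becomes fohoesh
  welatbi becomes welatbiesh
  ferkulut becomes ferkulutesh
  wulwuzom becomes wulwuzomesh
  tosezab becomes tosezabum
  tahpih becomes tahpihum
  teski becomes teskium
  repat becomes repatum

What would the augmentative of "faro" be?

welatbi and teski both end in -i yet inflect differently (welatbiesh, teskium), so the final letter is not what conditions the rule; the first letter is.
"faro" begins with f-. The stems beginning with f- (foho → fohoesh, ferkulut → ferkulutesh) add -esh.
So faro → faroesh.

faroesh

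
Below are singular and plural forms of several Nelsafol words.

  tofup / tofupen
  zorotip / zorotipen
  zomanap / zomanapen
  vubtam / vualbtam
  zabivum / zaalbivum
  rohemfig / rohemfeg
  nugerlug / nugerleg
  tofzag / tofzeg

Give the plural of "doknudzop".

doknudzopen

"doknudzop" ends in -p. The stems ending in -p (tofup → tofupen, zorotip → zorotipen, zomanap → zomanapen) add -en.
The other patterns: stems ending in -m insert -al- after the first vowel; stems ending in -g change the last vowel to 'e'.
So doknudzop → doknudzopen.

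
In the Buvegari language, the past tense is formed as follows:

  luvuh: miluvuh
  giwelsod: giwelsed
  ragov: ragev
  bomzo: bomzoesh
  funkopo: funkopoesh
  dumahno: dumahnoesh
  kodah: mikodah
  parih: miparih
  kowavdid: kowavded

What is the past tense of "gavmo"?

parih and kowavdid both have last vowel 'i' yet inflect differently (miparih, kowavded), so the last vowel is not what conditions the rule; the final letter is.
"gavmo" ends in -o. The stems ending in -o (dumahno → dumahnoesh, bomzo → bomzoesh, funkopo → funkopoesh) add -esh.
The other patterns: stems ending in -h add the prefix mi-; stems ending in -d or -v change the last vowel to 'e'.
So gavmo → gavmoesh.

gavmoesh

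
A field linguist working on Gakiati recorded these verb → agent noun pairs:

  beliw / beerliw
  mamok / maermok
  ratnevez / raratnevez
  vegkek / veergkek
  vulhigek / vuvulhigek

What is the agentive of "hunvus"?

"hunvus" has 2 vowels. The stems with 2 vowels (beliw → beerliw, vegkek → veergkek, mamok → maermok) insert -er- after the first vowel.
So hunvus → huernvus.

huernvus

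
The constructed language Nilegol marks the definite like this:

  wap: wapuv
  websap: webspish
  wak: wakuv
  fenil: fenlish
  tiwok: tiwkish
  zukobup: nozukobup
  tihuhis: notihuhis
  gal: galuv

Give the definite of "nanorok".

gal and fenil both end in -l yet inflect differently (galuv, fenlish), so the final letter is not what conditions the rule; the number of vowels is.
"nanorok" has 3 vowels. The stems with 3 vowels (zukobup → nozukobup, tihuhis → notihuhis) add the prefix no-.
The other patterns: stems with 1 vowel add -uv; stems with 2 vowels delete the last vowel and add -ish.
So nanorok → nonanorok.

nonanorok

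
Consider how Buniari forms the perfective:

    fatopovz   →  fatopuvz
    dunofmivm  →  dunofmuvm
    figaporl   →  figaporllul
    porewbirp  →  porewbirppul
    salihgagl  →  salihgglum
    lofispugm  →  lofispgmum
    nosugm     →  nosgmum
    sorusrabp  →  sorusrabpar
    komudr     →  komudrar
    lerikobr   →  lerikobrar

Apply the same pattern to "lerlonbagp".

lerlonbgpum

figaporl and salihgagl both end in -l yet inflect differently (figaporllul, salihgglum), so the final letter is not what conditions the rule; the second-to-last letter is.
"lerlonbagp" has second-to-last letter 'g'. The stems whose second-to-last letter is 'g' (salihgagl → salihgglum, lofispugm → lofispgmum, nosugm → nosgmum) delete the last vowel and add -um.
The other patterns: stems whose second-to-last letter is 'v' change the last vowel to 'u'; stems whose second-to-last letter is 'r' double the final consonant and add -ul; stems whose second-to-last letter is 'b' or 'd' add -ar.
So lerlonbagp → lerlonbgpum.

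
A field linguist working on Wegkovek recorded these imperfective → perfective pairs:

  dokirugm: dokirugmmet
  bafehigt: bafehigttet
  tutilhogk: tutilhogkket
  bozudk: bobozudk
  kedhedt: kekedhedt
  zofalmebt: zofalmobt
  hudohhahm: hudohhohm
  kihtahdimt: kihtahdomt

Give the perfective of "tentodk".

tutilhogk and bozudk both end in -k yet inflect differently (tutilhogkket, bobozudk), so the final letter is not what conditions the rule; the second-to-last letter is.
"tentodk" has second-to-last letter 'd'. The stems whose second-to-last letter is 'd' (bozudk → bobozudk, kedhedt → kekedhedt) repeat the first consonant+vowel as a prefix.
The other patterns: stems whose second-to-last letter is 'g' double the final consonant and add -et; stems whose second-to-last letter is 'b', 'h' or 'm' change the last vowel to 'o'.
So tentodk → tetentodk.

tetentodk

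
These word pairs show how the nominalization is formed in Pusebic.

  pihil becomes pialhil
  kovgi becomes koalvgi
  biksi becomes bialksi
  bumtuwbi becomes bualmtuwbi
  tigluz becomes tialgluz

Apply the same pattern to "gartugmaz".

gaalrtugmaz

Every pair shown (pihil → pialhil, kovgi → koalvgi, biksi → bialksi, …) follows the same rule: insert -al- after the first vowel.
So gartugmaz → gaalrtugmaz.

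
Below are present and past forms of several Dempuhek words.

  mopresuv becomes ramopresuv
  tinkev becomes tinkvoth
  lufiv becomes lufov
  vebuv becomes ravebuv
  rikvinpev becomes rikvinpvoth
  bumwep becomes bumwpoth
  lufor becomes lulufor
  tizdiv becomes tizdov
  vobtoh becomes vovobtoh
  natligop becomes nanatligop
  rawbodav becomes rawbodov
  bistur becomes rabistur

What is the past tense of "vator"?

vavator

lufiv and tinkev both end in -v yet inflect differently (lufov, tinkvoth), so the final letter is not what conditions the rule; the last vowel is.
"vator" has last vowel 'o'. The stems whose last vowel is 'o' (lufor → lulufor, vobtoh → vovobtoh, natligop → nanatligop) repeat the first consonant+vowel as a prefix.
The other patterns: stems whose last vowel is 'a' or 'i' change the last vowel to 'o'; stems whose last vowel is 'e' delete the last vowel and add -oth; stems whose last vowel is 'u' add the prefix ra-.
So vator → vavator.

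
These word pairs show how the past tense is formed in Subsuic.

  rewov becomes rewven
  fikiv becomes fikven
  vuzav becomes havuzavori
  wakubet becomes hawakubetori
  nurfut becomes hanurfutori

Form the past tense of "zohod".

"zohod" has last vowel 'o'. The one such stem in the data (rewov → rewven) deletes the last vowel and adds -en (as does fikiv), so the same rule applies.
So zohod → zohden.

zohden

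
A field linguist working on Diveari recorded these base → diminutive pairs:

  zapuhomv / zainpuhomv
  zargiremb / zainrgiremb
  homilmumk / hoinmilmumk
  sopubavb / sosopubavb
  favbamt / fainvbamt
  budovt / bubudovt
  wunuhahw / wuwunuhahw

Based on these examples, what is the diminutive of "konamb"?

koinnamb

zargiremb and sopubavb both end in -b yet inflect differently (zainrgiremb, sosopubavb), so the final letter is not what conditions the rule; the second-to-last letter is.
"konamb" has second-to-last letter 'm'. The stems whose second-to-last letter is 'm' (zargiremb → zainrgiremb, zapuhomv → zainpuhomv, homilmumk → hoinmilmumk) insert -in- after the first vowel.
So konamb → koinnamb.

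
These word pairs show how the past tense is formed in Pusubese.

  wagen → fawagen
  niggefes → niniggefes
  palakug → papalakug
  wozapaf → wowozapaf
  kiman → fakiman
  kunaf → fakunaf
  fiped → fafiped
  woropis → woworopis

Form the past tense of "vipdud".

favipdud

wozapaf and kunaf both end in -f yet inflect differently (wowozapaf, fakunaf), so the final letter is not what conditions the rule; the number of vowels is.
"vipdud" has 2 vowels. The stems with 2 vowels (wagen → fawagen, kiman → fakiman, fiped → fafiped) add the prefix fa-.
The other pattern: stems with 3 vowels repeat the first consonant+vowel as a prefix.
So vipdud → favipdud.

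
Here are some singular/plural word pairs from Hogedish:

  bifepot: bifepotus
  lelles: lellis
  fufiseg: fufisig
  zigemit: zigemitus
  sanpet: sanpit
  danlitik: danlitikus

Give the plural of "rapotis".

rapotisus

sanpet and bifepot both end in -t yet inflect differently (sanpit, bifepotus), so the final letter is not what conditions the rule; the last vowel is.
"rapotis" has last vowel 'i'. The stems whose last vowel is 'i' (danlitik → danlitikus, zigemit → zigemitus) add -us.
So rapotis → rapotisus.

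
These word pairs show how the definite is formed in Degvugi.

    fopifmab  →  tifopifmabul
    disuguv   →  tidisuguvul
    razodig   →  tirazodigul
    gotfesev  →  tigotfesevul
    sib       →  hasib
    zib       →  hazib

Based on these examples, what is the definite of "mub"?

hamub

fopifmab and sib both end in -b yet inflect differently (tifopifmabul, hasib), so the final letter is not what conditions the rule; the number of vowels is.
"mub" has 1 vowel. The stems with 1 vowel (sib → hasib, zib → hazib) add the prefix ha-.
So mub → hamub.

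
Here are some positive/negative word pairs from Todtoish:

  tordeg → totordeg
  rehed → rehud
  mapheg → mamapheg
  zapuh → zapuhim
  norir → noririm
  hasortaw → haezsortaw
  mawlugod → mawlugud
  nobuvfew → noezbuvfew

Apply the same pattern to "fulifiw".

tordeg and nobuvfew both have last vowel 'e' yet inflect differently (totordeg, noezbuvfew), so the last vowel is not what conditions the rule; the final letter is.
"fulifiw" ends in -w. The stems ending in -w (nobuvfew → noezbuvfew, hasortaw → haezsortaw) insert -ez- after the first vowel.
The other patterns: stems ending in -g repeat the first consonant+vowel as a prefix; stems ending in -d change the last vowel to 'u'; stems ending in -h or -r add -im.
So fulifiw → fuezlifiw.

fuezlifiw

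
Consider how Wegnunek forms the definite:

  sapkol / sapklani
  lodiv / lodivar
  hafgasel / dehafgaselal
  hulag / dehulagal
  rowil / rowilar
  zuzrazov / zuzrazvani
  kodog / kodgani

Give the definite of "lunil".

lunilar

sapkol and rowil both end in -l yet inflect differently (sapklani, rowilar), so the final letter is not what conditions the rule; the last vowel is.
"lunil" has last vowel 'i'. The stems whose last vowel is 'i' (rowil → rowilar, lodiv → lodivar) add -ar.
The other patterns: stems whose last vowel is 'o' delete the last vowel and add -ani; stems whose last vowel is 'a' or 'e' add de- … -al around the stem.
So lunil → lunilar.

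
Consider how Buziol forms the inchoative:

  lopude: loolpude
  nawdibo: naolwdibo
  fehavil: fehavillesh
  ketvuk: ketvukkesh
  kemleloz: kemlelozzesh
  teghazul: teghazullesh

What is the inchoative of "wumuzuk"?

wumuzukkesh

"wumuzuk" ends in a consonant. The stems ending in a consonant (fehavil → fehavillesh, kemleloz → kemlelozzesh, teghazul → teghazullesh) double the final consonant and add -esh.
So wumuzuk → wumuzukkesh.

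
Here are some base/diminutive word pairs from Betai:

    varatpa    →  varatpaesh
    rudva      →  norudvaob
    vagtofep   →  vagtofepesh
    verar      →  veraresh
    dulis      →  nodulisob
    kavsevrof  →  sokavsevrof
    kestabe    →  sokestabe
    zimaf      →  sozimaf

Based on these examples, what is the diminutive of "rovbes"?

varatpa and rudva both end in -a yet inflect differently (varatpaesh, norudvaob), so the final letter is not what conditions the rule; the first letter is.
"rovbes" begins with r-. The one such stem in the data (rudva → norudvaob) adds no- … -ob around the stem, so the same rule applies.
The other patterns: stems beginning with k- or z- add the prefix so-; stems beginning with v- add -esh.
So rovbes → norovbesob.

norovbesob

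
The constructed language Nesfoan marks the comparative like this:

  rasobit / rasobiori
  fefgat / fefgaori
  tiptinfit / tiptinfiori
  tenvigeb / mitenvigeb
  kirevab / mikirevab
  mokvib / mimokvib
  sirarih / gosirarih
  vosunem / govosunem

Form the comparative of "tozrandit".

tozrandiori

fefgat and kirevab both have last vowel 'a' yet inflect differently (fefgaori, mikirevab), so the last vowel is not what conditions the rule; the final letter is.
"tozrandit" ends in -t. The stems ending in -t (rasobit → rasobiori, fefgat → fefgaori, tiptinfit → tiptinfiori) drop the final letter and add -ori.
The other patterns: stems ending in -b add the prefix mi-; stems ending in -h or -m add the prefix go-.
So tozrandit → tozrandiori.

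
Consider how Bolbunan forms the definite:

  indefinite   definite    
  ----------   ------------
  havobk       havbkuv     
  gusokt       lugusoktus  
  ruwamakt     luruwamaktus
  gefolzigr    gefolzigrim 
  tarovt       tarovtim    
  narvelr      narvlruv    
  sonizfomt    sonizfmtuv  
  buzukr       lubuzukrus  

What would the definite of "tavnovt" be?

tavnovtim

tarovt and ruwamakt both end in -t yet inflect differently (tarovtim, luruwamaktus), so the final letter is not what conditions the rule; the second-to-last letter is.
"tavnovt" has second-to-last letter 'v'. The one such stem in the data (tarovt → tarovtim) adds -im, so the same rule applies.
So tavnovt → tavnovtim.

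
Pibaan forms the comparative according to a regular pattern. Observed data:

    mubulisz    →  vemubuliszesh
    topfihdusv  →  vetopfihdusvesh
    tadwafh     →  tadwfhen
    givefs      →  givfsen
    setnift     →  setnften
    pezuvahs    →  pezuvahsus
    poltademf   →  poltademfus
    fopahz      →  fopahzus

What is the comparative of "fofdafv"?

givefs and pezuvahs both end in -s yet inflect differently (givfsen, pezuvahsus), so the final letter is not what conditions the rule; the second-to-last letter is.
"fofdafv" has second-to-last letter 'f'. The stems whose second-to-last letter is 'f' (tadwafh → tadwfhen, givefs → givfsen, setnift → setnften) delete the last vowel and add -en.
So fofdafv → fofdfven.

fofdfven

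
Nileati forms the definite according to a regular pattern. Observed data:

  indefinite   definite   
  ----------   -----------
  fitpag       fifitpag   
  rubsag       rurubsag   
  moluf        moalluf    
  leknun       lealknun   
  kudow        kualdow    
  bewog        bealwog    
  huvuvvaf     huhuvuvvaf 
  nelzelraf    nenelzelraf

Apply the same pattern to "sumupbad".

nelzelraf and moluf both end in -f yet inflect differently (nenelzelraf, moalluf), so the final letter is not what conditions the rule; the last vowel is.
"sumupbad" has last vowel 'a'. The stems whose last vowel is 'a' (nelzelraf → nenelzelraf, fitpag → fifitpag, huvuvvaf → huhuvuvvaf) repeat the first consonant+vowel as a prefix.
The other pattern: stems whose last vowel is 'o' or 'u' insert -al- after the first vowel.
So sumupbad → susumupbad.

susumupbad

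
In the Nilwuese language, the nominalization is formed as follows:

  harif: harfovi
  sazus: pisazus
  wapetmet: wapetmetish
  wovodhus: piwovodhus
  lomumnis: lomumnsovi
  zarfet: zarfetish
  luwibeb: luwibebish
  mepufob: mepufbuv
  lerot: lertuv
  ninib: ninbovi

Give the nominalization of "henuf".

lerot and wapetmet both end in -t yet inflect differently (lertuv, wapetmetish), so the final letter is not what conditions the rule; the last vowel is.
"henuf" has last vowel 'u'. The stems whose last vowel is 'u' (sazus → pisazus, wovodhus → piwovodhus) add the prefix pi-.
So henuf → pihenuf.

pihenuf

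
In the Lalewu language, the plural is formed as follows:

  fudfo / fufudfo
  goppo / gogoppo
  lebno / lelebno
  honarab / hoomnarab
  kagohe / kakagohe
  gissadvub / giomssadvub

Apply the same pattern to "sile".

sisile

"sile" ends in a vowel. The stems ending in a vowel (goppo → gogoppo, fudfo → fufudfo, kagohe → kakagohe) repeat the first consonant+vowel as a prefix.
So sile → sisile.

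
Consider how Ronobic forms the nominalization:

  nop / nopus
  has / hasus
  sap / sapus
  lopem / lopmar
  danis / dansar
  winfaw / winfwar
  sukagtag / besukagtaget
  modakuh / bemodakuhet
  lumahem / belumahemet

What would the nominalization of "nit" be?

nitus

"nit" has 1 vowel. The stems with 1 vowel (nop → nopus, has → hasus, sap → sapus) add -us.
So nit → nitus.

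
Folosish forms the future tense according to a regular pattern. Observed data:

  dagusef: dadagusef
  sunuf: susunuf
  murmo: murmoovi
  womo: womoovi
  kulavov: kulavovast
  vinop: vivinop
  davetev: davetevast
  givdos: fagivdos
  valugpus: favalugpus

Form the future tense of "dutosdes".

vinop and womo both have last vowel 'o' yet inflect differently (vivinop, womoovi), so the last vowel is not what conditions the rule; the final letter is.
"dutosdes" ends in -s. The stems ending in -s (valugpus → favalugpus, givdos → fagivdos) add the prefix fa-.
The other patterns: stems ending in -f or -p repeat the first consonant+vowel as a prefix; stems ending in -o add -ovi; stems ending in -v add -ast.
So dutosdes → fadutosdes.

fadutosdes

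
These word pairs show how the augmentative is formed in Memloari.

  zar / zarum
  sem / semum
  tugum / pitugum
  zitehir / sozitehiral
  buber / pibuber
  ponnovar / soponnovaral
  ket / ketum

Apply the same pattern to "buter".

zar and buber both end in -r yet inflect differently (zarum, pibuber), so the final letter is not what conditions the rule; the number of vowels is.
"buter" has 2 vowels. The stems with 2 vowels (buber → pibuber, tugum → pitugum) add the prefix pi-.
So buter → pibuter.

pibuter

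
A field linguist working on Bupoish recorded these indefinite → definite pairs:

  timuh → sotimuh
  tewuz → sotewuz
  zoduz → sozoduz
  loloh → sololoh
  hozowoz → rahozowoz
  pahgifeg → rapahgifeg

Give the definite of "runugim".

rarunugim

"runugim" has 3 vowels. The stems with 3 vowels (pahgifeg → rapahgifeg, hozowoz → rahozowoz) add the prefix ra-.
The other pattern: stems with 2 vowels add the prefix so-.
So runugim → rarunugim.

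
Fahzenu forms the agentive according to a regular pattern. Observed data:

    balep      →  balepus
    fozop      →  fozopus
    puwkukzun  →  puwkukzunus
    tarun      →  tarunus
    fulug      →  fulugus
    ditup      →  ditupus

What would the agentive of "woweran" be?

woweranus

Every pair shown (balep → balepus, fozop → fozopus, puwkukzun → puwkukzunus, …) follows the same rule: add -us.
So woweran → woweranus.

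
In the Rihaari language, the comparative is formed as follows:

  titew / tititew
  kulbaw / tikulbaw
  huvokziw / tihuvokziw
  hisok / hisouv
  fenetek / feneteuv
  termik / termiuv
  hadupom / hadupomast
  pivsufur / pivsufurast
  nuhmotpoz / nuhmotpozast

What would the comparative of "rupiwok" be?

rupiwouv

titew and fenetek both have last vowel 'e' yet inflect differently (tititew, feneteuv), so the last vowel is not what conditions the rule; the final letter is.
"rupiwok" ends in -k. The stems ending in -k (hisok → hisouv, fenetek → feneteuv, termik → termiuv) drop the final letter and add -uv.
The other patterns: stems ending in -w add the prefix ti-; stems ending in -m, -r or -z add -ast.
So rupiwok → rupiwouv.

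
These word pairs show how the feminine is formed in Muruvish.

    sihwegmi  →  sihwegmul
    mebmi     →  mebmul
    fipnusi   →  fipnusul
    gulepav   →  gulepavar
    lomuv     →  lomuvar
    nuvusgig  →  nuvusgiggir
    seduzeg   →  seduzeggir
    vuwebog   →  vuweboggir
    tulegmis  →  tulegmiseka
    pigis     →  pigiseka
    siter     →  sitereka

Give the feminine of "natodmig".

sihwegmi and nuvusgig both have last vowel 'i' yet inflect differently (sihwegmul, nuvusgiggir), so the last vowel is not what conditions the rule; the final letter is.
"natodmig" ends in -g. The stems ending in -g (nuvusgig → nuvusgiggir, seduzeg → seduzeggir, vuwebog → vuweboggir) double the final consonant and add -ir.
The other patterns: stems ending in -i drop the final letter and add -ul; stems ending in -v add -ar; stems ending in -r or -s add -eka.
So natodmig → natodmiggir.

natodmiggir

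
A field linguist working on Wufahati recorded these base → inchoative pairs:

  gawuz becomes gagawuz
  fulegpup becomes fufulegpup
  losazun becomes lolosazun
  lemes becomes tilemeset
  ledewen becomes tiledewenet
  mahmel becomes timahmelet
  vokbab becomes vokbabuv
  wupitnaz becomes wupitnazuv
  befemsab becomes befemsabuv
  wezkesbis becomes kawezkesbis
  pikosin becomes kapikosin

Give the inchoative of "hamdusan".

losazun and ledewen both end in -n yet inflect differently (lolosazun, tiledewenet), so the final letter is not what conditions the rule; the last vowel is.
"hamdusan" has last vowel 'a'. The stems whose last vowel is 'a' (vokbab → vokbabuv, wupitnaz → wupitnazuv, befemsab → befemsabuv) add -uv.
So hamdusan → hamdusanuv.

hamdusanuv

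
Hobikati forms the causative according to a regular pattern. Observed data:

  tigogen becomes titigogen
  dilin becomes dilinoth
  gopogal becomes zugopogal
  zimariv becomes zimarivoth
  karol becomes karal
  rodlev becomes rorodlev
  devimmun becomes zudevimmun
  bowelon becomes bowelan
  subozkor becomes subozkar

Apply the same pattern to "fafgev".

fafafgev

gopogal and karol both end in -l yet inflect differently (zugopogal, karal), so the final letter is not what conditions the rule; the last vowel is.
"fafgev" has last vowel 'e'. The stems whose last vowel is 'e' (rodlev → rorodlev, tigogen → titigogen) repeat the first consonant+vowel as a prefix.
The other patterns: stems whose last vowel is 'a' or 'u' add the prefix zu-; stems whose last vowel is 'o' change the last vowel to 'a'; stems whose last vowel is 'i' add -oth.
So fafgev → fafafgev.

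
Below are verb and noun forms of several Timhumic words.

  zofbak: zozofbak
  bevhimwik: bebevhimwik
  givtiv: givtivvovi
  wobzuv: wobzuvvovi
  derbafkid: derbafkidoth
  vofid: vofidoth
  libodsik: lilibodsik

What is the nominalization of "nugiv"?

"nugiv" ends in -v. The stems ending in -v (givtiv → givtivvovi, wobzuv → wobzuvvovi) double the final consonant and add -ovi.
The other patterns: stems ending in -k repeat the first consonant+vowel as a prefix; stems ending in -d add -oth.
So nugiv → nugivvovi.

nugivvovi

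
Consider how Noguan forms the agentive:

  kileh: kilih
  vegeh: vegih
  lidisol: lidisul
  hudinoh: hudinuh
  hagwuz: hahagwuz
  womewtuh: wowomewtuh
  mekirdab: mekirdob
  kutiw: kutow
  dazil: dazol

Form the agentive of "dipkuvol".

dipkuvul

kileh and hudinoh both end in -h yet inflect differently (kilih, hudinuh), so the final letter is not what conditions the rule; the last vowel is.
"dipkuvol" has last vowel 'o'. The stems whose last vowel is 'o' (lidisol → lidisul, hudinoh → hudinuh) change the last vowel to 'u'.
So dipkuvol → dipkuvul.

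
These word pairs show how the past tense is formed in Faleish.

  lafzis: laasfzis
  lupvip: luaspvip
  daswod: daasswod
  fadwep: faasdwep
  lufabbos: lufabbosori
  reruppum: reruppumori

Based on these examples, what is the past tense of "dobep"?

lafzis and lufabbos both end in -s yet inflect differently (laasfzis, lufabbosori), so the final letter is not what conditions the rule; the number of vowels is.
"dobep" has 2 vowels. The stems with 2 vowels (lafzis → laasfzis, lupvip → luaspvip, daswod → daasswod) insert -as- after the first vowel.
The other pattern: stems with 3 vowels add -ori.
So dobep → doasbep.

doasbep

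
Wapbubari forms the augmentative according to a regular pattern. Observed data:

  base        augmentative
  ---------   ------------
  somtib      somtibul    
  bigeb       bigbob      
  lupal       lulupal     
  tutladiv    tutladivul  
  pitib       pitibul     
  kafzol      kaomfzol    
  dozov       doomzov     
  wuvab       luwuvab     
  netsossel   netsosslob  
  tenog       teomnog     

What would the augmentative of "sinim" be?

"sinim" has last vowel 'i'. The stems whose last vowel is 'i' (pitib → pitibul, tutladiv → tutladivul, somtib → somtibul) add -ul.
The other patterns: stems whose last vowel is 'o' insert -om- after the first vowel; stems whose last vowel is 'a' add the prefix lu-; stems whose last vowel is 'e' delete the last vowel and add -ob.
So sinim → sinimul.

sinimul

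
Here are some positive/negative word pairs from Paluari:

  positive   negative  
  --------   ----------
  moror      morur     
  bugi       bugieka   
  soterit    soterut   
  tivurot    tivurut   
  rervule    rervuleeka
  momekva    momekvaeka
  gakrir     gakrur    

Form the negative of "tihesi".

tihesieka

"tihesi" ends in a vowel. The stems ending in a vowel (momekva → momekvaeka, rervule → rervuleeka, bugi → bugieka) add -eka.
The other pattern: stems ending in a consonant change the last vowel to 'u'.
So tihesi → tihesieka.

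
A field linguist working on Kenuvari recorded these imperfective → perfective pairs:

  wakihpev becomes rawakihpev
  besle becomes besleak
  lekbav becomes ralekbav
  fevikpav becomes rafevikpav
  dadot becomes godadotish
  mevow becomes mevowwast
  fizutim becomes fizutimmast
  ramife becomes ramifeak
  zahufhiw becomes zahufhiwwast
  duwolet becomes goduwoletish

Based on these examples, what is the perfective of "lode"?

ramife and duwolet both have last vowel 'e' yet inflect differently (ramifeak, goduwoletish), so the last vowel is not what conditions the rule; the final letter is.
"lode" ends in -e. The stems ending in -e (ramife → ramifeak, besle → besleak) add -ak.
The other patterns: stems ending in -t add go- … -ish around the stem; stems ending in -v add the prefix ra-; stems ending in -m or -w double the final consonant and add -ast.
So lode → lodeak.

lodeak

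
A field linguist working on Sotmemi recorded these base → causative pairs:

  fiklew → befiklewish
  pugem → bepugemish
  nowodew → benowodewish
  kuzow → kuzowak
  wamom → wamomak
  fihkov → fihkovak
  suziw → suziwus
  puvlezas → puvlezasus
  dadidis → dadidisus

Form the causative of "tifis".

fiklew and kuzow both end in -w yet inflect differently (befiklewish, kuzowak), so the final letter is not what conditions the rule; the last vowel is.
"tifis" has last vowel 'i'. The stems whose last vowel is 'i' (suziw → suziwus, dadidis → dadidisus) add -us.
So tifis → tifisus.

tifisus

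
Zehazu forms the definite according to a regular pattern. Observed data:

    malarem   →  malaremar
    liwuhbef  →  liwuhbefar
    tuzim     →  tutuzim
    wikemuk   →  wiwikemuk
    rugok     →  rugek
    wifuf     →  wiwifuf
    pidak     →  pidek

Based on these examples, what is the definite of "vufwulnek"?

liwuhbef and wifuf both end in -f yet inflect differently (liwuhbefar, wiwifuf), so the final letter is not what conditions the rule; the last vowel is.
"vufwulnek" has last vowel 'e'. The stems whose last vowel is 'e' (liwuhbef → liwuhbefar, malarem → malaremar) add -ar.
The other patterns: stems whose last vowel is 'i' or 'u' repeat the first consonant+vowel as a prefix; stems whose last vowel is 'a' or 'o' change the last vowel to 'e'.
So vufwulnek → vufwulnekar.

vufwulnekar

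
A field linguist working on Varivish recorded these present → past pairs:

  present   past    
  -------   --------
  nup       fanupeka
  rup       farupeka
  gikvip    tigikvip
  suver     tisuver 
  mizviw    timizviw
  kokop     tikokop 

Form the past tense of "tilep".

nup and gikvip both end in -p yet inflect differently (fanupeka, tigikvip), so the final letter is not what conditions the rule; the number of vowels is.
"tilep" has 2 vowels. The stems with 2 vowels (gikvip → tigikvip, suver → tisuver, mizviw → timizviw) add the prefix ti-.
The other pattern: stems with 1 vowel add fa- … -eka around the stem.
So tilep → titilep.

titilep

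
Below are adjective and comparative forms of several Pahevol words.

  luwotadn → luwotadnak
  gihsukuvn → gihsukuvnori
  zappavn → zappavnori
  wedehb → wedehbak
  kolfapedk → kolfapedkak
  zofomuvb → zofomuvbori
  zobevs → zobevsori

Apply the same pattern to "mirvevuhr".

mirvevuhrak

zofomuvb and wedehb both end in -b yet inflect differently (zofomuvbori, wedehbak), so the final letter is not what conditions the rule; the second-to-last letter is.
"mirvevuhr" has second-to-last letter 'h'. The one such stem in the data (wedehb → wedehbak) adds -ak, so the same rule applies.
So mirvevuhr → mirvevuhrak.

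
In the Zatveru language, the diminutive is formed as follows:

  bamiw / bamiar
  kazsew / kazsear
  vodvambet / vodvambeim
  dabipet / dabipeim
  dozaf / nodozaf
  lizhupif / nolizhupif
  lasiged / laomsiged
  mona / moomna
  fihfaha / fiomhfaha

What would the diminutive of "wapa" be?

kazsew and vodvambet both have last vowel 'e' yet inflect differently (kazsear, vodvambeim), so the last vowel is not what conditions the rule; the final letter is.
"wapa" ends in -a. The stems ending in -a (mona → moomna, fihfaha → fiomhfaha) insert -om- after the first vowel.
So wapa → waompa.

waompa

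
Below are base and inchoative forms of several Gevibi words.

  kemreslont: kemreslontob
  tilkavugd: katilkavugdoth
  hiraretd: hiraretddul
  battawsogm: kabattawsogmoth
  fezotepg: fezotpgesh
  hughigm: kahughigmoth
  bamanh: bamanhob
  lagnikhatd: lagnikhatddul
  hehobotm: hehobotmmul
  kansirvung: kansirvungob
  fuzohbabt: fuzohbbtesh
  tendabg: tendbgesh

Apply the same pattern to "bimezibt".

bimezbtesh

tilkavugd and lagnikhatd both end in -d yet inflect differently (katilkavugdoth, lagnikhatddul), so the final letter is not what conditions the rule; the second-to-last letter is.
"bimezibt" has second-to-last letter 'b'. The stems whose second-to-last letter is 'b' (fuzohbabt → fuzohbbtesh, tendabg → tendbgesh) delete the last vowel and add -esh.
The other patterns: stems whose second-to-last letter is 'g' add ka- … -oth around the stem; stems whose second-to-last letter is 'n' add -ob; stems whose second-to-last letter is 't' double the final consonant and add -ul.
So bimezibt → bimezbtesh.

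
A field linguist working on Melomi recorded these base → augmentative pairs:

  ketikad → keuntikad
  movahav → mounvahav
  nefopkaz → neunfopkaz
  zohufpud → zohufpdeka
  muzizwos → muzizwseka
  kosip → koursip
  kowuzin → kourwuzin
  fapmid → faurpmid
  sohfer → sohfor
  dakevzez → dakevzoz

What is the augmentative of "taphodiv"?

taurphodiv

ketikad and zohufpud both end in -d yet inflect differently (keuntikad, zohufpdeka), so the final letter is not what conditions the rule; the last vowel is.
"taphodiv" has last vowel 'i'. The stems whose last vowel is 'i' (kosip → koursip, kowuzin → kourwuzin, fapmid → faurpmid) insert -ur- after the first vowel.
The other patterns: stems whose last vowel is 'a' insert -un- after the first vowel; stems whose last vowel is 'o' or 'u' delete the last vowel and add -eka; stems whose last vowel is 'e' change the last vowel to 'o'.
So taphodiv → taurphodiv.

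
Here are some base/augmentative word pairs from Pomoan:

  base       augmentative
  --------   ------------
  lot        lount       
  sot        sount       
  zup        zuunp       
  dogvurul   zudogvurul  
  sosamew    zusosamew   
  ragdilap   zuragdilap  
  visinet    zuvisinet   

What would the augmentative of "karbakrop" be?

zup and ragdilap both end in -p yet inflect differently (zuunp, zuragdilap), so the final letter is not what conditions the rule; the number of vowels is.
"karbakrop" has 3 vowels. The stems with 3 vowels (dogvurul → zudogvurul, sosamew → zusosamew, ragdilap → zuragdilap) add the prefix zu-.
The other pattern: stems with 1 vowel insert -un- after the first vowel.
So karbakrop → zukarbakrop.

zukarbakrop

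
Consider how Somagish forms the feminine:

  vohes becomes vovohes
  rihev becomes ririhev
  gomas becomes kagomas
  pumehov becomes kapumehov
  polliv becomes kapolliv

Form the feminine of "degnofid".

rihev and pumehov both end in -v yet inflect differently (ririhev, kapumehov), so the final letter is not what conditions the rule; the last vowel is.
"degnofid" has last vowel 'i'. The one such stem in the data (polliv → kapolliv) adds the prefix ka-, so the same rule applies.
The other pattern: stems whose last vowel is 'e' repeat the first consonant+vowel as a prefix.
So degnofid → kadegnofid.

kadegnofid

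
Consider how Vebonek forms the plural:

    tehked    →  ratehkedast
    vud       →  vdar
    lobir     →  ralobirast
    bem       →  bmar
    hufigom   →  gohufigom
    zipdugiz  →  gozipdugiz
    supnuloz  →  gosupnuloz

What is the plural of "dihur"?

radihurast

vud and tehked both end in -d yet inflect differently (vdar, ratehkedast), so the final letter is not what conditions the rule; the number of vowels is.
"dihur" has 2 vowels. The stems with 2 vowels (tehked → ratehkedast, lobir → ralobirast) add ra- … -ast around the stem.
The other patterns: stems with 1 vowel delete the last vowel and add -ar; stems with 3 vowels add the prefix go-.
So dihur → radihurast.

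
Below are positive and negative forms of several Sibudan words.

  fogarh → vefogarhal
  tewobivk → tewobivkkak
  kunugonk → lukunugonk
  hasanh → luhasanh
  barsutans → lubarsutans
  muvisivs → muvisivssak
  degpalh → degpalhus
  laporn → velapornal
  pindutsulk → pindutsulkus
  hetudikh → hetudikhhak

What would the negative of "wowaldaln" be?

wowaldalnus

fogarh and hasanh both end in -h yet inflect differently (vefogarhal, luhasanh), so the final letter is not what conditions the rule; the second-to-last letter is.
"wowaldaln" has second-to-last letter 'l'. The stems whose second-to-last letter is 'l' (degpalh → degpalhus, pindutsulk → pindutsulkus) add -us.
The other patterns: stems whose second-to-last letter is 'r' add ve- … -al around the stem; stems whose second-to-last letter is 'n' add the prefix lu-; stems whose second-to-last letter is 'k' or 'v' double the final consonant and add -ak.
So wowaldaln → wowaldalnus.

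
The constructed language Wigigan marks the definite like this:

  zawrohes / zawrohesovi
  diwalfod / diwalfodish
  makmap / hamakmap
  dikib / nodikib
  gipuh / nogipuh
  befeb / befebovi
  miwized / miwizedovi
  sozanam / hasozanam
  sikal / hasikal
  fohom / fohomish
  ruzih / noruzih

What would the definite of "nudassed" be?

"nudassed" has last vowel 'e'. The stems whose last vowel is 'e' (zawrohes → zawrohesovi, miwized → miwizedovi, befeb → befebovi) add -ovi.
So nudassed → nudassedovi.

nudassedovi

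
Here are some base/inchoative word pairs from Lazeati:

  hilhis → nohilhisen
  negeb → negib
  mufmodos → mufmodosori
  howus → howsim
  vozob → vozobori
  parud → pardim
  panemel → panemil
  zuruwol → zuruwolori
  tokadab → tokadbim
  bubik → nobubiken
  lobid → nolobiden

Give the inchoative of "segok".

parud and lobid both end in -d yet inflect differently (pardim, nolobiden), so the final letter is not what conditions the rule; the last vowel is.
"segok" has last vowel 'o'. The stems whose last vowel is 'o' (vozob → vozobori, zuruwol → zuruwolori, mufmodos → mufmodosori) add -ori.
So segok → segokori.

segokori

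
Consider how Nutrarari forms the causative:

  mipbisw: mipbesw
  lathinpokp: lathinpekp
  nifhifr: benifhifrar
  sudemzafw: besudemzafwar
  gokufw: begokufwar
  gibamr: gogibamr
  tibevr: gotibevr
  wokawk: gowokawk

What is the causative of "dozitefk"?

mipbisw and sudemzafw both end in -w yet inflect differently (mipbesw, besudemzafwar), so the final letter is not what conditions the rule; the second-to-last letter is.
"dozitefk" has second-to-last letter 'f'. The stems whose second-to-last letter is 'f' (nifhifr → benifhifrar, sudemzafw → besudemzafwar, gokufw → begokufwar) add be- … -ar around the stem.
The other patterns: stems whose second-to-last letter is 'k' or 's' change the last vowel to 'e'; stems whose second-to-last letter is 'm', 'v' or 'w' add the prefix go-.
So dozitefk → bedozitefkar.

bedozitefkar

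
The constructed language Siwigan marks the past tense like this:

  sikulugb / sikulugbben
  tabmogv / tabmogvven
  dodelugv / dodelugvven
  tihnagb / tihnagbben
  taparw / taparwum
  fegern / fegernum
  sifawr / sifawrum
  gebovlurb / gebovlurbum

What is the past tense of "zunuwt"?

"zunuwt" has second-to-last letter 'w'. The one such stem in the data (sifawr → sifawrum) adds -um, so the same rule applies.
The other pattern: stems whose second-to-last letter is 'g' double the final consonant and add -en.
So zunuwt → zunuwtum.

zunuwtum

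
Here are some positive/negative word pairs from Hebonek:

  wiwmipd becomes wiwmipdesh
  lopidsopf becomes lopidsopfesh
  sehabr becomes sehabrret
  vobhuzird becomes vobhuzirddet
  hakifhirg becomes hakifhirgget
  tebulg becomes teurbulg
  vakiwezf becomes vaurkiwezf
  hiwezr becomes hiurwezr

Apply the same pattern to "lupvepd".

lupvepdesh

wiwmipd and vobhuzird both end in -d yet inflect differently (wiwmipdesh, vobhuzirddet), so the final letter is not what conditions the rule; the second-to-last letter is.
"lupvepd" has second-to-last letter 'p'. The stems whose second-to-last letter is 'p' (wiwmipd → wiwmipdesh, lopidsopf → lopidsopfesh) add -esh.
The other patterns: stems whose second-to-last letter is 'b' or 'r' double the final consonant and add -et; stems whose second-to-last letter is 'l' or 'z' insert -ur- after the first vowel.
So lupvepd → lupvepdesh.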